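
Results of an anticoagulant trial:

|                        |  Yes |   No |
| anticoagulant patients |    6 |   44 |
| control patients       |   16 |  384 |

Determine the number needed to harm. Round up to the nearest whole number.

risk, anticoagulant patients = 6/50 = 0.120000
risk, control patients = 16/400 = 0.040000
absolute risk difference = 0.080000
1 / 0.080000 = 12.500 → round up → 13

13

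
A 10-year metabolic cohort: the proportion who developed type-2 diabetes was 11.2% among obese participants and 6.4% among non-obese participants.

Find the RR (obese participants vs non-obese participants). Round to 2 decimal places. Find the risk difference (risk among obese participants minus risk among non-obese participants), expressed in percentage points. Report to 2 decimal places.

RR = 1.75; RD = 4.80

RR = 0.1120 / 0.0640 = 1.75
risk difference = 0.1120 − 0.0640 = 0.0480 → 4.80 percentage points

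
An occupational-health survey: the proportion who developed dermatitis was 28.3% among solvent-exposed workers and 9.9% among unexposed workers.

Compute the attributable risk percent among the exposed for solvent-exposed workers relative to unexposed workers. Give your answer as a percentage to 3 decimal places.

AR% = (0.2830 − 0.0990) / 0.2830 = 0.6502 → 65.018%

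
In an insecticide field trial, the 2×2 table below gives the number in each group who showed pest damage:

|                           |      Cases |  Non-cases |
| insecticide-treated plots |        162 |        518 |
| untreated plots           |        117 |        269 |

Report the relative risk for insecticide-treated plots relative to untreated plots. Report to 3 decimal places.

0.786

risk, insecticide-treated plots = 162/680 = 0.2382
risk, untreated plots = 117/386 = 0.3031
RR = 0.2382 / 0.3031 = 0.786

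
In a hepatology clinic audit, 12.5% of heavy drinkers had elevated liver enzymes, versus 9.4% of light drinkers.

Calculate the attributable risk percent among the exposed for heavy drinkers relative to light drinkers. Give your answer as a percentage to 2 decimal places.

AR% = (0.1250 − 0.0940) / 0.1250 = 0.2480 → 24.80%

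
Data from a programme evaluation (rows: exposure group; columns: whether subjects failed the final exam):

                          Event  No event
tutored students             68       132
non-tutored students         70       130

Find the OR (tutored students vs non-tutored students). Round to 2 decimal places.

odds, tutored students = 68/132 = 0.5152
odds, non-tutored students = 70/130 = 0.5385
OR = 0.5152 / 0.5385 = 0.96

OR ≈ 0.96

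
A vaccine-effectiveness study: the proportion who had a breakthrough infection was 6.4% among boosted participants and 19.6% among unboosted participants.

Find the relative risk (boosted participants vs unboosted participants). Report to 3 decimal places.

RR = 0.0640 / 0.1960 = 0.327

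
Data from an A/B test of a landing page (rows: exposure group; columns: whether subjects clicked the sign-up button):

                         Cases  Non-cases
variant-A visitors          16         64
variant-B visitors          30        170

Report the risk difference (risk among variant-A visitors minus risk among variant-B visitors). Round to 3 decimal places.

risk, variant-A visitors = 16/80 = 0.2000
risk, variant-B visitors = 30/200 = 0.1500
risk difference = 0.2000 − 0.1500 = 0.050

0.050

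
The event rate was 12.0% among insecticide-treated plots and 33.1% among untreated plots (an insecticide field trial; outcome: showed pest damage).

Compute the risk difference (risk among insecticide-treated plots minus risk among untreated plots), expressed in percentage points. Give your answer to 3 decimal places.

RD: -21.100

risk difference = 0.1200 − 0.3310 = -0.2110 → -21.100 percentage points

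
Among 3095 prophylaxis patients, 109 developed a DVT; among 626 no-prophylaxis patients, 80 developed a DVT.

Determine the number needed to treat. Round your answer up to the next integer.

risk, prophylaxis patients = 109/3095 = 0.035218
risk, no-prophylaxis patients = 80/626 = 0.127796
absolute risk difference = 0.092577
1 / 0.092577 = 10.802 → round up → 11

NNT = 11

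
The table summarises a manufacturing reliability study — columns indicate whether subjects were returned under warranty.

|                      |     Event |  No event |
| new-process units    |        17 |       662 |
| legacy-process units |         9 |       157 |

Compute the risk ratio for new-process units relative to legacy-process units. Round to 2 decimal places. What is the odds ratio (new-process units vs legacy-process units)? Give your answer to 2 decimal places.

risk, new-process units = 17/679 = 0.02504
risk, legacy-process units = 9/166 = 0.05422
RR = 0.02504 / 0.05422 = 0.46
OR = (17 × 157) / (662 × 9) = 2669/5958 ≈ 0.45

RR = 0.46; OR = 0.45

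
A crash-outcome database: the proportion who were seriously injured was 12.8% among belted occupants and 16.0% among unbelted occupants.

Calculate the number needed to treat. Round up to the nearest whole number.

32

absolute risk difference = 0.032000
1 / 0.032000 = 31.250 → round up → 32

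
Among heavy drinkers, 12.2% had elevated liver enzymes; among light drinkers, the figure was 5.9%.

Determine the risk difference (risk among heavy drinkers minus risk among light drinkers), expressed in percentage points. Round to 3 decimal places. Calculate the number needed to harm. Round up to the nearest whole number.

RD = 6.300; NNH = 16

risk difference = 0.1220 − 0.0590 = 0.0630 → 6.300 percentage points
absolute risk difference = 0.063000
1 / 0.063000 = 15.873 → round up → 16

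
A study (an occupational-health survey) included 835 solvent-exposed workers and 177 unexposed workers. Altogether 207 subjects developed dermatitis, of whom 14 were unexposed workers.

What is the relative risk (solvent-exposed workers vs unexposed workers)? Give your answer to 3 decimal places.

2.922

solvent-exposed workers with the outcome: 207 − 14 = 193
solvent-exposed workers without the outcome: 835 − 193 = 642
unexposed workers without the outcome: 177 − 14 = 163
risk, solvent-exposed workers = 193/835 = 0.2311
risk, unexposed workers = 14/177 = 0.0791
RR = 0.2311 / 0.0791 = 2.922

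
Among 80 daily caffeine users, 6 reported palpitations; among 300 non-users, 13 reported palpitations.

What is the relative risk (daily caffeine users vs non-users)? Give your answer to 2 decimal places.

risk, daily caffeine users = 6/80 = 0.07500
risk, non-users = 13/300 = 0.04333
RR = 0.07500 / 0.04333 = 1.73

RR = 1.73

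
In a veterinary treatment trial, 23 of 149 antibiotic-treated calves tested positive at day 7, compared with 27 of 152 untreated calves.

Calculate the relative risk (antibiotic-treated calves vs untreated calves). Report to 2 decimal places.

risk, antibiotic-treated calves = 23/149 = 0.1544
risk, untreated calves = 27/152 = 0.1776
RR = 0.1544 / 0.1776 = 0.87

RR: 0.87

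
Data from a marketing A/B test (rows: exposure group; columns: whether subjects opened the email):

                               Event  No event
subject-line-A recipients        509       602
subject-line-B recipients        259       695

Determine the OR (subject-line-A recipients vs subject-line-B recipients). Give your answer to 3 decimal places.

OR = (509 × 695) / (602 × 259) = 353755/155918 ≈ 2.269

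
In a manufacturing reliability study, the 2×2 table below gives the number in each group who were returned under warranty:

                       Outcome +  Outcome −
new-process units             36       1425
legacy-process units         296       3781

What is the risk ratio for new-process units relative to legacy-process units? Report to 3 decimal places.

risk, new-process units = 36/1461 = 0.02464
risk, legacy-process units = 296/4077 = 0.07260
RR = 0.02464 / 0.07260 = 0.339

0.339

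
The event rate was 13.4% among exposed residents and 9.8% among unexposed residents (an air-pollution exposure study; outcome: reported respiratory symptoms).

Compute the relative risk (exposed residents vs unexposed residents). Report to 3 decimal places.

RR = 0.1340 / 0.0980 = 1.367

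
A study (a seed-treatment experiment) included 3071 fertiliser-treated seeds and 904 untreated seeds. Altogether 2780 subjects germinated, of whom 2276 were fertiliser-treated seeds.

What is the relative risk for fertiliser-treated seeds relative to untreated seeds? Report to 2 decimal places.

fertiliser-treated seeds without the outcome: 3071 − 2276 = 795
untreated seeds with the outcome: 2780 − 2276 = 504
untreated seeds without the outcome: 904 − 504 = 400
risk, fertiliser-treated seeds = 2276/3071 = 0.7411
risk, untreated seeds = 504/904 = 0.5575
RR = 0.7411 / 0.5575 = 1.33

1.33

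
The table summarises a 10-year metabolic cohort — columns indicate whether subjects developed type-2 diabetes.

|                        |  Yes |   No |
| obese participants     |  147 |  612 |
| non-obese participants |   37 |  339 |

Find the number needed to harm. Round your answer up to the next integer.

risk, obese participants = 147/759 = 0.193676
risk, non-obese participants = 37/376 = 0.098404
absolute risk difference = 0.095272
1 / 0.095272 = 10.496 → round up → 11

11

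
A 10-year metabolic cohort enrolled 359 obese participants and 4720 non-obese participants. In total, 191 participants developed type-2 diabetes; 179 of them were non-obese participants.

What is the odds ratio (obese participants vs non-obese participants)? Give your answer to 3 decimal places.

OR: 0.877

obese participants with the outcome: 191 − 179 = 12
obese participants without the outcome: 359 − 12 = 347
non-obese participants without the outcome: 4720 − 179 = 4541
odds, obese participants = 12/347 = 0.03458
odds, non-obese participants = 179/4541 = 0.03942
OR = 0.03458 / 0.03942 = 0.877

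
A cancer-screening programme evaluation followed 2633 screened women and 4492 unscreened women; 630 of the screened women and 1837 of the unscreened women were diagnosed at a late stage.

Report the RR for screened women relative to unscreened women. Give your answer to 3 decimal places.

risk, screened women = 630/2633 = 0.2393
risk, unscreened women = 1837/4492 = 0.4089
RR = 0.2393 / 0.4089 = 0.585

RR = 0.585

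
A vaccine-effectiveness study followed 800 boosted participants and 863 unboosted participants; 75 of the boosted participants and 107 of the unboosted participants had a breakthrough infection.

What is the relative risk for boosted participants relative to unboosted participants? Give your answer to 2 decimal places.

risk, boosted participants = 75/800 = 0.0938
risk, unboosted participants = 107/863 = 0.1240
RR = 0.0938 / 0.1240 = 0.76

0.76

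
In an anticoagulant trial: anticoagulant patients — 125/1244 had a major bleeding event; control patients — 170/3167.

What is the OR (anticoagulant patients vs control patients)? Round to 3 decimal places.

OR = (125 × 2997) / (1119 × 170) = 374625/190230 ≈ 1.969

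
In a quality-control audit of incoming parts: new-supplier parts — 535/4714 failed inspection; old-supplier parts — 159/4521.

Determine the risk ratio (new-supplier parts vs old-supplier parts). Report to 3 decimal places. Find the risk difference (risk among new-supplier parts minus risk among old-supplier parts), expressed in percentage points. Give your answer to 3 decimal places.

RR = 3.227; RD = 7.832

risk, new-supplier parts = 535/4714 = 0.11349
risk, old-supplier parts = 159/4521 = 0.03517
RR = 0.11349 / 0.03517 = 3.227
risk difference = 0.11349 − 0.03517 = 0.07832 → 7.832 percentage points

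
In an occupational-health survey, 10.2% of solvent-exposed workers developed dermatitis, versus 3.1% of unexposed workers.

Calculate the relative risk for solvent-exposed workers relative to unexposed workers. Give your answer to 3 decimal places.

RR = 0.10200 / 0.03100 = 3.290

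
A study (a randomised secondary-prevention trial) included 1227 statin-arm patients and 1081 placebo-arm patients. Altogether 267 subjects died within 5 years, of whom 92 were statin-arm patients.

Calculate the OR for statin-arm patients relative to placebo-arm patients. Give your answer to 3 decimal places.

statin-arm patients without the outcome: 1227 − 92 = 1135
placebo-arm patients with the outcome: 267 − 92 = 175
placebo-arm patients without the outcome: 1081 − 175 = 906
OR = (92 × 906) / (1135 × 175) = 83352/198625 ≈ 0.420

0.420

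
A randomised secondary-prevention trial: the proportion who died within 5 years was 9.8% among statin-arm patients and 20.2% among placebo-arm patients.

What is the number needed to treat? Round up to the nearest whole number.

NNT = 10

absolute risk difference = 0.104000
1 / 0.104000 = 9.615 → round up → 10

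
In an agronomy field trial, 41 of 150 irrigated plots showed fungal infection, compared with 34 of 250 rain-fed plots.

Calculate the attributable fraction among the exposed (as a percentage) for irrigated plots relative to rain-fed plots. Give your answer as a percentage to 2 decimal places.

risk, irrigated plots = 41/150 = 0.2733
risk, rain-fed plots = 34/250 = 0.1360
AR% = (0.2733 − 0.1360) / 0.2733 = 0.5024 → 50.24%

AR% ≈ 50.24%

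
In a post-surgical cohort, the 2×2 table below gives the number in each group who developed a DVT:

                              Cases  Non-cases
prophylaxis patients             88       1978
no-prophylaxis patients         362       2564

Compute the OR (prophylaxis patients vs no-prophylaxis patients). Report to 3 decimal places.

OR = (88 × 2564) / (1978 × 362) = 225632/716036 ≈ 0.315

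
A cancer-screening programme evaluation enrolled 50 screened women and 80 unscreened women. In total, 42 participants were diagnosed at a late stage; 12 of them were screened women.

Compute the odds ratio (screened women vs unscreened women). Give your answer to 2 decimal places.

screened women without the outcome: 50 − 12 = 38
unscreened women with the outcome: 42 − 12 = 30
unscreened women without the outcome: 80 − 30 = 50
odds, screened women = 12/38 = 0.3158
odds, unscreened women = 30/50 = 0.6000
OR = 0.3158 / 0.6000 = 0.53

OR = 0.53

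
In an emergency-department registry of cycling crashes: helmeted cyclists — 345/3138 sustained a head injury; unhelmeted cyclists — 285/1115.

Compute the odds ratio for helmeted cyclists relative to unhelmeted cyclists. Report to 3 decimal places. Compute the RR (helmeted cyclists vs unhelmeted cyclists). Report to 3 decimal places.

OR = 0.360; RR = 0.430

odds, helmeted cyclists = 345/2793 = 0.1235
odds, unhelmeted cyclists = 285/830 = 0.3434
OR = 0.1235 / 0.3434 = 0.360
risk, helmeted cyclists = 345/3138 = 0.1099
risk, unhelmeted cyclists = 285/1115 = 0.2556
RR = 0.1099 / 0.2556 = 0.430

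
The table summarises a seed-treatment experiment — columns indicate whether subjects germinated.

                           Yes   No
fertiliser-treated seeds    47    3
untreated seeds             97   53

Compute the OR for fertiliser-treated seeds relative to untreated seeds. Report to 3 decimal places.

OR = (47 × 53) / (3 × 97) = 2491/291 ≈ 8.560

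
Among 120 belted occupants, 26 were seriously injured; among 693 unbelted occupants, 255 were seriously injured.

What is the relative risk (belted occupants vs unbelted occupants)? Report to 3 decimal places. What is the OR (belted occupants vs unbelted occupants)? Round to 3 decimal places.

RR = 0.589; OR = 0.475

risk, belted occupants = 26/120 = 0.2167
risk, unbelted occupants = 255/693 = 0.3680
RR = 0.2167 / 0.3680 = 0.589
OR = (26 × 438) / (94 × 255) = 11388/23970 ≈ 0.475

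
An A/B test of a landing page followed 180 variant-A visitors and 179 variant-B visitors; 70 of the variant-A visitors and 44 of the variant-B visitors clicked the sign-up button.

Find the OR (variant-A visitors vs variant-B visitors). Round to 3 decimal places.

OR = (70 × 135) / (110 × 44) = 9450/4840 ≈ 1.952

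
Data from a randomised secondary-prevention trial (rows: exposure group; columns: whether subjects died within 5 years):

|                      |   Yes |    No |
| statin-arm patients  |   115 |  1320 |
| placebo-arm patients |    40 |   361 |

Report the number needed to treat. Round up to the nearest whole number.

NNT = 51

risk, statin-arm patients = 115/1435 = 0.080139
risk, placebo-arm patients = 40/401 = 0.099751
absolute risk difference = 0.019611
1 / 0.019611 = 50.992 → round up → 51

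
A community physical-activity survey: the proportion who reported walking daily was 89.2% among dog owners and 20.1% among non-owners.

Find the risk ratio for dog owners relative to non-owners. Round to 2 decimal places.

RR = 0.8920 / 0.2010 = 4.44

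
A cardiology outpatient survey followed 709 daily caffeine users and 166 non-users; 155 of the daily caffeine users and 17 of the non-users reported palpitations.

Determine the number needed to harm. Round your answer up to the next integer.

risk, daily caffeine users = 155/709 = 0.218618
risk, non-users = 17/166 = 0.102410
absolute risk difference = 0.116208
1 / 0.116208 = 8.605 → round up → 9

9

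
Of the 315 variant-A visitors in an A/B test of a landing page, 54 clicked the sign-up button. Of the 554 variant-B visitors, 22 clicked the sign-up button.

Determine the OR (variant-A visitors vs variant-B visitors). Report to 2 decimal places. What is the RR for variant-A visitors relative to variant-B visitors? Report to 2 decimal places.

OR = (54 × 532) / (261 × 22) = 28728/5742 ≈ 5.00
risk, variant-A visitors = 54/315 = 0.17143
risk, variant-B visitors = 22/554 = 0.03971
RR = 0.17143 / 0.03971 = 4.32

OR = 5.00; RR = 4.32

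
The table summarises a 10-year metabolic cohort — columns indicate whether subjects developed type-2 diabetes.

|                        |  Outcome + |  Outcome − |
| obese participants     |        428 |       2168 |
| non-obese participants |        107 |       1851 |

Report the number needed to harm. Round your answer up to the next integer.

10

risk, obese participants = 428/2596 = 0.164869
risk, non-obese participants = 107/1958 = 0.054648
absolute risk difference = 0.110221
1 / 0.110221 = 9.073 → round up → 10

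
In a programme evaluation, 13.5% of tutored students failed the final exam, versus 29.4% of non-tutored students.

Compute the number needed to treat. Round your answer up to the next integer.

absolute risk difference = 0.159000
1 / 0.159000 = 6.289 → round up → 7

NNT = 7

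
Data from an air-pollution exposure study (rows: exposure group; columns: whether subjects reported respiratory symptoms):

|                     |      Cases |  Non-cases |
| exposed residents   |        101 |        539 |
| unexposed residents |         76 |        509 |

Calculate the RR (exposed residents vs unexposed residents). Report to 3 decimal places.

risk, exposed residents = 101/640 = 0.1578
risk, unexposed residents = 76/585 = 0.1299
RR = 0.1578 / 0.1299 = 1.215

RR: 1.215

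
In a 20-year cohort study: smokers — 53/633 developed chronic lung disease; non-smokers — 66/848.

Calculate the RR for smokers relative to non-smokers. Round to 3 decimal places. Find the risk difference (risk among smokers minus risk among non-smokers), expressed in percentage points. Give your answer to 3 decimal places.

RR = 1.076; RD = 0.590

risk, smokers = 53/633 = 0.0837
risk, non-smokers = 66/848 = 0.0778
RR = 0.0837 / 0.0778 = 1.076
risk difference = 0.0837 − 0.0778 = 0.0059 → 0.590 percentage points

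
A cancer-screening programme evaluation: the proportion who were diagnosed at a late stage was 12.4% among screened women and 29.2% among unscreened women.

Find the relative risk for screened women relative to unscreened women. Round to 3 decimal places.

RR = 0.1240 / 0.2920 = 0.425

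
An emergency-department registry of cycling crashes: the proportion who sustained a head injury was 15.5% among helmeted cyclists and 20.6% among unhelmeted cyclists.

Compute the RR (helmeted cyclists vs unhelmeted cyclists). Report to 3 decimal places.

RR = 0.1550 / 0.2060 = 0.752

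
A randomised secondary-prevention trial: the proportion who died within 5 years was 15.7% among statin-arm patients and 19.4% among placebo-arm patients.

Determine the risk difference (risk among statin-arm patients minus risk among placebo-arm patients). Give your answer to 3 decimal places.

risk difference = 0.1570 − 0.1940 = -0.037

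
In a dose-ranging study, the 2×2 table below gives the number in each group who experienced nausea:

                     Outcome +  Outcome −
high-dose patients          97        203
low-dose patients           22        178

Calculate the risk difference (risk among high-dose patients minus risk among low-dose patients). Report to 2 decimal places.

risk, high-dose patients = 97/300 = 0.3233
risk, low-dose patients = 22/200 = 0.1100
risk difference = 0.3233 − 0.1100 = 0.21

RD = 0.21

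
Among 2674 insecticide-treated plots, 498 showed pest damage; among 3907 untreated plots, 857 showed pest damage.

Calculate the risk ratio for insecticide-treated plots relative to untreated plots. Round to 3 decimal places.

RR ≈ 0.849

risk, insecticide-treated plots = 498/2674 = 0.1862
risk, untreated plots = 857/3907 = 0.2193
RR = 0.1862 / 0.2193 = 0.849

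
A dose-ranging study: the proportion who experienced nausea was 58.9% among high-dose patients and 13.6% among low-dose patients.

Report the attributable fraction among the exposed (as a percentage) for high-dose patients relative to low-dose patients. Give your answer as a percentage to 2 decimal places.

AR% = (0.5890 − 0.1360) / 0.5890 = 0.7691 → 76.91%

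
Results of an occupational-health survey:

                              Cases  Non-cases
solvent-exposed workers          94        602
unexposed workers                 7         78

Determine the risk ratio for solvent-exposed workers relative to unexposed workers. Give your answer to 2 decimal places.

risk, solvent-exposed workers = 94/696 = 0.1351
risk, unexposed workers = 7/85 = 0.0824
RR = 0.1351 / 0.0824 = 1.64

RR: 1.64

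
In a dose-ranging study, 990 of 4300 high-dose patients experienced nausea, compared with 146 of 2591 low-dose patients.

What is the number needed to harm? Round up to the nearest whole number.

risk, high-dose patients = 990/4300 = 0.230233
risk, low-dose patients = 146/2591 = 0.056349
absolute risk difference = 0.173884
1 / 0.173884 = 5.751 → round up → 6

6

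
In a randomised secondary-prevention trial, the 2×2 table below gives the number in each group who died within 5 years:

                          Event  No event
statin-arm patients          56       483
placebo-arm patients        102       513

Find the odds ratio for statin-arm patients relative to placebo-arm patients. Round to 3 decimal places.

OR = (56 × 513) / (483 × 102) = 28728/49266 ≈ 0.583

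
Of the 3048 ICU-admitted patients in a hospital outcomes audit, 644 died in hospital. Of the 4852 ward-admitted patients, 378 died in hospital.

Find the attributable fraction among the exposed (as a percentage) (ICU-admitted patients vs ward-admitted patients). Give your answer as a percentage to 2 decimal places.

63.13%

risk, ICU-admitted patients = 644/3048 = 0.2113
risk, ward-admitted patients = 378/4852 = 0.0779
AR% = (0.2113 − 0.0779) / 0.2113 = 0.6313 → 63.13%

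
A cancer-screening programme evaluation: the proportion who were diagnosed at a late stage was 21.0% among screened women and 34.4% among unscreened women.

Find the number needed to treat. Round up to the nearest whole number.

absolute risk difference = 0.134000
1 / 0.134000 = 7.463 → round up → 8

8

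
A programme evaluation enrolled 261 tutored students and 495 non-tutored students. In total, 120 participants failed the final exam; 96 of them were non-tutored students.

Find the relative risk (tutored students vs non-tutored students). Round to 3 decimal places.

RR: 0.474

tutored students with the outcome: 120 − 96 = 24
tutored students without the outcome: 261 − 24 = 237
non-tutored students without the outcome: 495 − 96 = 399
risk, tutored students = 24/261 = 0.0920
risk, non-tutored students = 96/495 = 0.1939
RR = 0.0920 / 0.1939 = 0.474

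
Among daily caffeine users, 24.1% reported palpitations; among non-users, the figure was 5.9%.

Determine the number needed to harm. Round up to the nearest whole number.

NNH ≈ 6

absolute risk difference = 0.182000
1 / 0.182000 = 5.495 → round up → 6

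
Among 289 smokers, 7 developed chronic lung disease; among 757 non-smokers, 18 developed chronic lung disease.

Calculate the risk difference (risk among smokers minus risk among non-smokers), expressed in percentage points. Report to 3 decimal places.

0.044

risk, smokers = 7/289 = 0.02422
risk, non-smokers = 18/757 = 0.02378
risk difference = 0.02422 − 0.02378 = 0.00044 → 0.044 percentage points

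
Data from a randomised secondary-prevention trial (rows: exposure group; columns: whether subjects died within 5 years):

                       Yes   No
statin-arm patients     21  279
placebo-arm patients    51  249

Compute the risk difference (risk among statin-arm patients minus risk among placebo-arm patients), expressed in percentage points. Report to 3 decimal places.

RD ≈ -10.000

risk, statin-arm patients = 21/300 = 0.0700
risk, placebo-arm patients = 51/300 = 0.1700
risk difference = 0.0700 − 0.1700 = -0.1000 → -10.000 percentage points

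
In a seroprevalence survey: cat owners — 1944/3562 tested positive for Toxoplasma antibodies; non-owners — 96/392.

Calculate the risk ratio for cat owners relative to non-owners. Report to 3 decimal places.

risk, cat owners = 1944/3562 = 0.5458
risk, non-owners = 96/392 = 0.2449
RR = 0.5458 / 0.2449 = 2.229

2.229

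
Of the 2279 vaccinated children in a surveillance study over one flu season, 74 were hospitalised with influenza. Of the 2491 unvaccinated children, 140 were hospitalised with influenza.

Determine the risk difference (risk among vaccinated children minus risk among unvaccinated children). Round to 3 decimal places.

risk, vaccinated children = 74/2279 = 0.03247
risk, unvaccinated children = 140/2491 = 0.05620
risk difference = 0.03247 − 0.05620 = -0.024

-0.024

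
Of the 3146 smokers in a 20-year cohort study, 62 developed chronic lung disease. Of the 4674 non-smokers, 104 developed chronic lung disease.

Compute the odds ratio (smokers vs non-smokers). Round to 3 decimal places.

OR = (62 × 4570) / (3084 × 104) = 283340/320736 ≈ 0.883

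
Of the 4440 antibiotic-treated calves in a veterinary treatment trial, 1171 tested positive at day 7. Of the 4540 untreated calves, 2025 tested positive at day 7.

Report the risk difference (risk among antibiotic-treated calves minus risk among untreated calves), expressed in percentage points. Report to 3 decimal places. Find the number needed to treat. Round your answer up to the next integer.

RD = -18.230; NNT = 6

risk, antibiotic-treated calves = 1171/4440 = 0.2637
risk, untreated calves = 2025/4540 = 0.4460
risk difference = 0.2637 − 0.4460 = -0.1823 → -18.230 percentage points
absolute risk difference = 0.182297
1 / 0.182297 = 5.486 → round up → 6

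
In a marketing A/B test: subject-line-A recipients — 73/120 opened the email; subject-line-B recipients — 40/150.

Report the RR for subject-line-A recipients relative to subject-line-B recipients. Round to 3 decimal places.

2.281

risk, subject-line-A recipients = 73/120 = 0.6083
risk, subject-line-B recipients = 40/150 = 0.2667
RR = 0.6083 / 0.2667 = 2.281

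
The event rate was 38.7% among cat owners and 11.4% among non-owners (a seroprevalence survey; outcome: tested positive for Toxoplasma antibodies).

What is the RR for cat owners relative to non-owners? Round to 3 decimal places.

RR = 0.3870 / 0.1140 = 3.395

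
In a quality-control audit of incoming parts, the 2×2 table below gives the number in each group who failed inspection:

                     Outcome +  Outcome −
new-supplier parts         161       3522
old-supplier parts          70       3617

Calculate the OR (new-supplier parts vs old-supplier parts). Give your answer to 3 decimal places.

OR = (161 × 3617) / (3522 × 70) = 582337/246540 ≈ 2.362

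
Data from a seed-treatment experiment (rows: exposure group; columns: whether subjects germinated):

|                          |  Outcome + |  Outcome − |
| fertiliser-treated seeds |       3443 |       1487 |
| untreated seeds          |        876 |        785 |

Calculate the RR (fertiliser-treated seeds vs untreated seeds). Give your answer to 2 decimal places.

RR: 1.32

risk, fertiliser-treated seeds = 3443/4930 = 0.6984
risk, untreated seeds = 876/1661 = 0.5274
RR = 0.6984 / 0.5274 = 1.32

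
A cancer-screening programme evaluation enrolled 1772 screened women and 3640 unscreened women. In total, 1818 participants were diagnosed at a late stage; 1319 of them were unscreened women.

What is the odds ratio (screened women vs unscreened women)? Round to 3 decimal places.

screened women with the outcome: 1818 − 1319 = 499
screened women without the outcome: 1772 − 499 = 1273
unscreened women without the outcome: 3640 − 1319 = 2321
OR = (499 × 2321) / (1273 × 1319) = 1158179/1679087 ≈ 0.690

OR ≈ 0.690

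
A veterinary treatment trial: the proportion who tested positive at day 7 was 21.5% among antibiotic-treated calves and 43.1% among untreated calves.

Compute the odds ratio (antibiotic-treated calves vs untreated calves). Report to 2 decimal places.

OR: 0.36

odds, antibiotic-treated calves = 0.2150/0.7850 = 0.2739
odds, untreated calves = 0.4310/0.5690 = 0.7575
OR = 0.2739 / 0.7575 = 0.36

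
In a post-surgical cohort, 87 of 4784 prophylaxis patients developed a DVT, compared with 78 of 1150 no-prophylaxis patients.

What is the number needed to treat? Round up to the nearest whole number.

NNT ≈ 21

risk, prophylaxis patients = 87/4784 = 0.018186
risk, no-prophylaxis patients = 78/1150 = 0.067826
absolute risk difference = 0.049640
1 / 0.049640 = 20.145 → round up → 21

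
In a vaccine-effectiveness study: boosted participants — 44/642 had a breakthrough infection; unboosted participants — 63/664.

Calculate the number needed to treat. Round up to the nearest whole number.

38

risk, boosted participants = 44/642 = 0.068536
risk, unboosted participants = 63/664 = 0.094880
absolute risk difference = 0.026344
1 / 0.026344 = 37.959 → round up → 38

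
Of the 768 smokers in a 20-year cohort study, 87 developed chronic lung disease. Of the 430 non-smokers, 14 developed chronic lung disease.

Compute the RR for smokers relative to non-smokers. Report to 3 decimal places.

risk, smokers = 87/768 = 0.11328
risk, non-smokers = 14/430 = 0.03256
RR = 0.11328 / 0.03256 = 3.479

RR: 3.479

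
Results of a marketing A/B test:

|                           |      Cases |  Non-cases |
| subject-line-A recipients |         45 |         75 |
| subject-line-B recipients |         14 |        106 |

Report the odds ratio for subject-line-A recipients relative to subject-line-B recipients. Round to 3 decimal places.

OR = (45 × 106) / (75 × 14) = 4770/1050 ≈ 4.543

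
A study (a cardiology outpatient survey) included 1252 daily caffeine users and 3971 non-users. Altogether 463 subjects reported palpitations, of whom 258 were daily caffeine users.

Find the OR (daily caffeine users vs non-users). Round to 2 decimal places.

4.77

daily caffeine users without the outcome: 1252 − 258 = 994
non-users with the outcome: 463 − 258 = 205
non-users without the outcome: 3971 − 205 = 3766
odds, daily caffeine users = 258/994 = 0.2596
odds, non-users = 205/3766 = 0.0544
OR = 0.2596 / 0.0544 = 4.77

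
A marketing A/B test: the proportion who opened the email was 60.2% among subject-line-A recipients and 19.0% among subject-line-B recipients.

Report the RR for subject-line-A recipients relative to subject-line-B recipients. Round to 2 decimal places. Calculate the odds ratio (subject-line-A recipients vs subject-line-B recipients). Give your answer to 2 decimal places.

RR = 3.17; OR = 6.45

RR = 0.6020 / 0.1900 = 3.17
odds, subject-line-A recipients = 0.6020/0.3980 = 1.5126
odds, subject-line-B recipients = 0.1900/0.8100 = 0.2346
OR = 1.5126 / 0.2346 = 6.45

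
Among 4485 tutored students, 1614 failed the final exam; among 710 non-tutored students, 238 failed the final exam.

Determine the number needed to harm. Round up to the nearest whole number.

41

risk, tutored students = 1614/4485 = 0.359866
risk, non-tutored students = 238/710 = 0.335211
absolute risk difference = 0.024655
1 / 0.024655 = 40.560 → round up → 41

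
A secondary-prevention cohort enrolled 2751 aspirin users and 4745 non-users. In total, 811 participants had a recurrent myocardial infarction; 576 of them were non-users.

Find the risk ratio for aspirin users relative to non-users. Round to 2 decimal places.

aspirin users with the outcome: 811 − 576 = 235
aspirin users without the outcome: 2751 − 235 = 2516
non-users without the outcome: 4745 − 576 = 4169
risk, aspirin users = 235/2751 = 0.0854
risk, non-users = 576/4745 = 0.1214
RR = 0.0854 / 0.1214 = 0.70

RR = 0.70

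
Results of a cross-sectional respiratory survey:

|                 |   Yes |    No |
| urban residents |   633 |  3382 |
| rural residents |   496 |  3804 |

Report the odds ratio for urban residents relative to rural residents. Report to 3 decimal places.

OR = (633 × 3804) / (3382 × 496) = 2407932/1677472 ≈ 1.435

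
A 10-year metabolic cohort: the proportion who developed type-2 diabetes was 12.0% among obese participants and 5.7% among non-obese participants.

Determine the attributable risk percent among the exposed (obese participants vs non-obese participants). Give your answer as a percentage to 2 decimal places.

AR% = (0.1200 − 0.0570) / 0.1200 = 0.5250 → 52.50%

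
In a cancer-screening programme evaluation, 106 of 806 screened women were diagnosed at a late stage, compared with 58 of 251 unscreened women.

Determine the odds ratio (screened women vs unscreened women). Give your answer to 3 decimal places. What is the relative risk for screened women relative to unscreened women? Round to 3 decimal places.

OR = 0.504; RR = 0.569

odds, screened women = 106/700 = 0.1514
odds, unscreened women = 58/193 = 0.3005
OR = 0.1514 / 0.3005 = 0.504
risk, screened women = 106/806 = 0.1315
risk, unscreened women = 58/251 = 0.2311
RR = 0.1315 / 0.2311 = 0.569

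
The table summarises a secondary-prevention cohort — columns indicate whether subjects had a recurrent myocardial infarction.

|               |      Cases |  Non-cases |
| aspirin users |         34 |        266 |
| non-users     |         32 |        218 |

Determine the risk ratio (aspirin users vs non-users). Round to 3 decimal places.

0.885

risk, aspirin users = 34/300 = 0.1133
risk, non-users = 32/250 = 0.1280
RR = 0.1133 / 0.1280 = 0.885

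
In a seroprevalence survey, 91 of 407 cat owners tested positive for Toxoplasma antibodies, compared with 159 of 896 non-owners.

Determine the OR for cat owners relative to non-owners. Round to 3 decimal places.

OR = (91 × 737) / (316 × 159) = 67067/50244 ≈ 1.335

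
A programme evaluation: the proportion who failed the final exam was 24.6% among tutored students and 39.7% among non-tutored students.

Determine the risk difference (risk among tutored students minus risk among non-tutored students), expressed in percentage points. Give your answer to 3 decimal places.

risk difference = 0.2460 − 0.3970 = -0.1510 → -15.100 percentage points

RD = -15.100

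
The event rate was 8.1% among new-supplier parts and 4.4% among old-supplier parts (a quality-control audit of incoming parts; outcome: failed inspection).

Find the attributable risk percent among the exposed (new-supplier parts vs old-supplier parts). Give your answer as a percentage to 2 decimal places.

AR% = (0.08100 − 0.04400) / 0.08100 = 0.4568 → 45.68%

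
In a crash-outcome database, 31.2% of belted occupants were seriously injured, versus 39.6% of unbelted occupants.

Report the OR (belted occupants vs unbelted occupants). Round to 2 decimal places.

OR ≈ 0.69

odds, belted occupants = 0.3120/0.6880 = 0.4535
odds, unbelted occupants = 0.3960/0.6040 = 0.6556
OR = 0.4535 / 0.6556 = 0.69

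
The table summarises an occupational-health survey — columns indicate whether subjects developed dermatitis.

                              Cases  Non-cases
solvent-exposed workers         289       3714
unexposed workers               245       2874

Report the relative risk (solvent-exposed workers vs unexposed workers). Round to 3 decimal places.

RR ≈ 0.919

risk, solvent-exposed workers = 289/4003 = 0.0722
risk, unexposed workers = 245/3119 = 0.0786
RR = 0.0722 / 0.0786 = 0.919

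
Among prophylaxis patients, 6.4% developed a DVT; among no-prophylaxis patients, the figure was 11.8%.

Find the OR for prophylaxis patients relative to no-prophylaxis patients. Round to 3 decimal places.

odds, prophylaxis patients = 0.0640/0.9360 = 0.0684
odds, no-prophylaxis patients = 0.1180/0.8820 = 0.1338
OR = 0.0684 / 0.1338 = 0.511

OR = 0.511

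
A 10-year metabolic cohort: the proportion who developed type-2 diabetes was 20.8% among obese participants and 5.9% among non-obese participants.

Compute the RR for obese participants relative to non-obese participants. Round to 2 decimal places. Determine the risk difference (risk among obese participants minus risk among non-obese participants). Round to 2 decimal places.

RR = 3.53; RD = 0.15

RR = 0.2080 / 0.0590 = 3.53
risk difference = 0.2080 − 0.0590 = 0.15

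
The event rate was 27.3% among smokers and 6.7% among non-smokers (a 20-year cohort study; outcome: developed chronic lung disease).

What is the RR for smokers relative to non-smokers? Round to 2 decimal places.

RR = 0.2730 / 0.0670 = 4.07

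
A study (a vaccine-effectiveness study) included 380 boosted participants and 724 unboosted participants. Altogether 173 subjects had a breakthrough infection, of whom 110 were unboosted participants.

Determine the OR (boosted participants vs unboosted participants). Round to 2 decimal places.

boosted participants with the outcome: 173 − 110 = 63
boosted participants without the outcome: 380 − 63 = 317
unboosted participants without the outcome: 724 − 110 = 614
OR = (63 × 614) / (317 × 110) = 38682/34870 ≈ 1.11

OR: 1.11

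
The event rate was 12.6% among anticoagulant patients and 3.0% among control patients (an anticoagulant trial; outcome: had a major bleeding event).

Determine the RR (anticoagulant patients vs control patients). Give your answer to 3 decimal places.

RR = 0.12600 / 0.03000 = 4.200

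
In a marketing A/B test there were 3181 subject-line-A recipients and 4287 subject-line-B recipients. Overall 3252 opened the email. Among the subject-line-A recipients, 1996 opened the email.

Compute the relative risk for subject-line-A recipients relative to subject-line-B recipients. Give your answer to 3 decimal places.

subject-line-A recipients without the outcome: 3181 − 1996 = 1185
subject-line-B recipients with the outcome: 3252 − 1996 = 1256
subject-line-B recipients without the outcome: 4287 − 1256 = 3031
risk, subject-line-A recipients = 1996/3181 = 0.6275
risk, subject-line-B recipients = 1256/4287 = 0.2930
RR = 0.6275 / 0.2930 = 2.142

RR ≈ 2.142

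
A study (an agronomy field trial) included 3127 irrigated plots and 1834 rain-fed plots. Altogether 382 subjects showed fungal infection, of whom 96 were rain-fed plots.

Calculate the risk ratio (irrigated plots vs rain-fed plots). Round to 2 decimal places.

RR = 1.75

irrigated plots with the outcome: 382 − 96 = 286
irrigated plots without the outcome: 3127 − 286 = 2841
rain-fed plots without the outcome: 1834 − 96 = 1738
risk, irrigated plots = 286/3127 = 0.0915
risk, rain-fed plots = 96/1834 = 0.0523
RR = 0.0915 / 0.0523 = 1.75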